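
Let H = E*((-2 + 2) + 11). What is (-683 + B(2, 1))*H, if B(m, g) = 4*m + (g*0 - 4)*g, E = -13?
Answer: 97097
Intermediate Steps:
B(m, g) = -4*g + 4*m (B(m, g) = 4*m + (0 - 4)*g = 4*m - 4*g = -4*g + 4*m)
H = -143 (H = -13*((-2 + 2) + 11) = -13*(0 + 11) = -13*11 = -143)
(-683 + B(2, 1))*H = (-683 + (-4*1 + 4*2))*(-143) = (-683 + (-4 + 8))*(-143) = (-683 + 4)*(-143) = -679*(-143) = 97097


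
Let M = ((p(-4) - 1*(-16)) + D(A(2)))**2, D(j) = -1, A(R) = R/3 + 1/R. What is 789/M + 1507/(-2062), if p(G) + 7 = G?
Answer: 801403/16496 ≈ 48.582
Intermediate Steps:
A(R) = 1/R + R/3 (A(R) = R*(1/3) + 1/R = R/3 + 1/R = 1/R + R/3)
p(G) = -7 + G
M = 16 (M = (((-7 - 4) - 1*(-16)) - 1)**2 = ((-11 + 16) - 1)**2 = (5 - 1)**2 = 4**2 = 16)
789/M + 1507/(-2062) = 789/16 + 1507/(-2062) = 789*(1/16) + 1507*(-1/2062) = 789/16 - 1507/2062 = 801403/16496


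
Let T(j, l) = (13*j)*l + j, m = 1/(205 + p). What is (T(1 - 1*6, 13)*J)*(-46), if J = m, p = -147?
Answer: 19550/29 ≈ 674.14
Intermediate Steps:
m = 1/58 (m = 1/(205 - 147) = 1/58 ≈ 0.017241)
T(j, l) = j + 13*j*l (T(j, l) = 13*j*l + j = j + 13*j*l)
J = 1/58 ≈ 0.017241
(T(1 - 1*6, 13)*J)*(-46) = (((1 - 1*6)*(1 + 13*13))*(1/58))*(-46) = (((1 - 6)*(1 + 169))*(1/58))*(-46) = (-5*170*(1/58))*(-46) = -850*1/58*(-46) = -425/29*(-46) = 19550/29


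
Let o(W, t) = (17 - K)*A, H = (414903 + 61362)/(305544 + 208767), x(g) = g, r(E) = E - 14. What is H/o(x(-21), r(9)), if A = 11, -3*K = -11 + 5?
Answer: 31751/5657421 ≈ 0.0056123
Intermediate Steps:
r(E) = -14 + E
H = 158755/171437 (H = 476265/514311 = 476265*(1/514311) = 158755/171437 ≈ 0.92603)
K = 2 (K = -(-11 + 5)/3 = -⅓*(-6) = 2)
o(W, t) = 165 (o(W, t) = (17 - 1*2)*11 = (17 - 2)*11 = 15*11 = 165)
H/o(x(-21), r(9)) = (158755/171437)/165 = (158755/171437)*(1/165) = 31751/5657421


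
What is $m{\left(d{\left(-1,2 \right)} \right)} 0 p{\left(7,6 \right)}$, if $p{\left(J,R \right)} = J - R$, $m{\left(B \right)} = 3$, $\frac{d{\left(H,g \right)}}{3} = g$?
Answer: $0$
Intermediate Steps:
$d{\left(H,g \right)} = 3 g$
$m{\left(d{\left(-1,2 \right)} \right)} 0 p{\left(7,6 \right)} = 3 \cdot 0 \left(7 - 6\right) = 0 \left(7 - 6\right) = 0 \cdot 1 = 0$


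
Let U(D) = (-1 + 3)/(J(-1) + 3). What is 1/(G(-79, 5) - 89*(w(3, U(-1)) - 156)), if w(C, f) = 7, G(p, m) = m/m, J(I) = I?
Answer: 1/13262 ≈ 7.5403e-5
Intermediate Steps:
G(p, m) = 1
U(D) = 1 (U(D) = (-1 + 3)/(-1 + 3) = 2/2 = 2*(½) = 1)
1/(G(-79, 5) - 89*(w(3, U(-1)) - 156)) = 1/(1 - 89*(7 - 156)) = 1/(1 - 89*(-149)) = 1/(1 + 13261) = 1/13262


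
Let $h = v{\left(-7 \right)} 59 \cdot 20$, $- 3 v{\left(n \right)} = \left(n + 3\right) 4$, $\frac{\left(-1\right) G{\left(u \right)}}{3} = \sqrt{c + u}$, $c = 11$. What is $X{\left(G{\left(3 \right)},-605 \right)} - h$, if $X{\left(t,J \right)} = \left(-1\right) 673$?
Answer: $- \frac{20899}{3} \approx -6966.3$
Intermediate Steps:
$G{\left(u \right)} = - 3 \sqrt{11 + u}$
$v{\left(n \right)} = -4 - \frac{4 n}{3}$ ($v{\left(n \right)} = - \frac{\left(n + 3\right) 4}{3} = - \frac{\left(3 + n\right) 4}{3} = - \frac{12 + 4 n}{3} = -4 - \frac{4 n}{3}$)
$X{\left(t,J \right)} = -673$
$h = \frac{18880}{3}$ ($h = \left(-4 - - \frac{28}{3}\right) 59 \cdot 20 = \left(-4 + \frac{28}{3}\right) 59 \cdot 20 = \frac{16}{3} \cdot 59 \cdot 20 = \frac{944}{3} \cdot 20 = \frac{18880}{3} \approx 6293.3$)
$X{\left(G{\left(3 \right)},-605 \right)} - h = -673 - \frac{18880}{3} = - \frac{20899}{3}$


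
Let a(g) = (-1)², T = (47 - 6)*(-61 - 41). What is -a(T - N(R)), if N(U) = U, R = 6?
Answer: -1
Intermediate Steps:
T = -4182 (T = 41*(-102) = -4182)
a(g) = 1
-a(T - N(R)) = -1*1 = -1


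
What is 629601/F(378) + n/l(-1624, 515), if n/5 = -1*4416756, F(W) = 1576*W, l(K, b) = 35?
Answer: -125294324341/198576 ≈ -6.3096e+5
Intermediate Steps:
n = -22083780 (n = 5*(-1*4416756) = 5*(-4416756) = -22083780)
629601/F(378) + n/l(-1624, 515) = 629601/((1576*378)) - 22083780/35 = 629601/595728 - 22083780*1/35 = 629601*(1/595728) - 4416756/7 = 29981/28368 - 4416756/7 = -125294324341/198576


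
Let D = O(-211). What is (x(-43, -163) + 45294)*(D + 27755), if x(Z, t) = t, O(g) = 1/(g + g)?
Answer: 528601756779/422 ≈ 1.2526e+9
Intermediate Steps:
O(g) = 1/(2*g)
D = -1/422 (D = (½)/(-211) = (½)*(-1/211) = -1/422 ≈ -0.0023697)
(x(-43, -163) + 45294)*(D + 27755) = (-163 + 45294)*(-1/422 + 27755) = 45131*(11712609/422) = 528601756779/422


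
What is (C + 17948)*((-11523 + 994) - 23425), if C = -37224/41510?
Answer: -12647597714112/20755 ≈ -6.0938e+8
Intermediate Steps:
C = -18612/20755 (C = -37224*1/41510 = -18612/20755 ≈ -0.89675)
(C + 17948)*((-11523 + 994) - 23425) = (-18612/20755 + 17948)*((-11523 + 994) - 23425) = 372492128*(-10529 - 23425)/20755 = (372492128/20755)*(-33954) = -12647597714112/20755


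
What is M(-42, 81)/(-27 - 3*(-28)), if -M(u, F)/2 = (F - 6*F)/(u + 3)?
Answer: -90/247 ≈ -0.36437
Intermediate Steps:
M(u, F) = 10*F/(3 + u) (M(u, F) = -2*(F - 6*F)/(u + 3) = -2*(-5*F)/(3 + u) = -(-10)*F/(3 + u) = 10*F/(3 + u))
M(-42, 81)/(-27 - 3*(-28)) = (10*81/(3 - 42))/(-27 - 3*(-28)) = (10*81/(-39))/(-27 + 84) = (10*81*(-1/39))/57 = -270/13*1/57 = -90/247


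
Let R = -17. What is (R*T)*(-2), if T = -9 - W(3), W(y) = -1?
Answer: -272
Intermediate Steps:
T = -8 (T = -9 - 1*(-1) = -9 + 1 = -8)
(R*T)*(-2) = -17*(-8)*(-2) = 136*(-2) = -272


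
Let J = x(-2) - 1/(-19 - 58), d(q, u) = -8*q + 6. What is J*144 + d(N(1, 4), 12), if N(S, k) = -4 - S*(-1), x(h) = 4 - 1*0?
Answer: 46806/77 ≈ 607.87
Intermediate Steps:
x(h) = 4 (x(h) = 4 + 0 = 4)
N(S, k) = -4 + S (N(S, k) = -4 - (-1)*S = -4 + S)
d(q, u) = 6 - 8*q
J = 309/77 (J = 4 - 1/(-19 - 58) = 4 - 1/(-77) = 4 - 1*(-1/77) = 4 + 1/77 = 309/77 ≈ 4.0130)
J*144 + d(N(1, 4), 12) = (309/77)*144 + (6 - 8*(-4 + 1)) = 44496/77 + (6 - 8*(-3)) = 44496/77 + (6 + 24) = 44496/77 + 30 = 46806/77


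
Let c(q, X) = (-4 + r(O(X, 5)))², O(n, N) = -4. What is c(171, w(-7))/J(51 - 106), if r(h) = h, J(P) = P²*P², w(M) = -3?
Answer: 64/9150625 ≈ 6.9941e-6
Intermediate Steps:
J(P) = P⁴
c(q, X) = 64 (c(q, X) = (-4 - 4)² = (-8)² = 64)
c(171, w(-7))/J(51 - 106) = 64/((51 - 106)⁴) = 64/((-55)⁴) = 64/9150625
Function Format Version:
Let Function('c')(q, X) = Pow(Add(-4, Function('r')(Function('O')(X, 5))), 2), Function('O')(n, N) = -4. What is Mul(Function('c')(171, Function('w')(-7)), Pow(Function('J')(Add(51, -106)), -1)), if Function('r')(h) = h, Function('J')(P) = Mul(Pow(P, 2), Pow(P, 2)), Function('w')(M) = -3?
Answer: Rational(64, 9150625) ≈ 6.9941e-6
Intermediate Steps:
Function('J')(P) = Pow(P, 4)
Function('c')(q, X) = 64 (Function('c')(q, X) = Pow(Add(-4, -4), 2) = Pow(-8, 2) = 64)
Mul(Function('c')(171, Function('w')(-7)), Pow(Function('J')(Add(51, -106)), -1)) = Mul(64, Pow(Pow(Add(51, -106), 4), -1)) = Mul(64, Pow(Pow(-55, 4), -1)) = Mul(64, Pow(9150625, -1)) = Mul(64, Rational(1, 9150625)) = Rational(64, 9150625)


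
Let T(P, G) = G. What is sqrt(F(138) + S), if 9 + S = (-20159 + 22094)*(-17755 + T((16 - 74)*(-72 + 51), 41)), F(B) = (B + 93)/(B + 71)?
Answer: 8*I*sqrt(193341435)/19 ≈ 5854.6*I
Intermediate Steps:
F(B) = (93 + B)/(71 + B)
S = -34276599 (S = -9 + (-20159 + 22094)*(-17755 + 41) = -9 + 1935*(-17714) = -9 - 34276590 = -34276599)
sqrt(F(138) + S) = sqrt((93 + 138)/(71 + 138) - 34276599) = sqrt(231/209 - 34276599) = sqrt((1/209)*231 - 34276599) = sqrt(21/19 - 34276599) = sqrt(-651255360/19) = 8*I*sqrt(193341435)/19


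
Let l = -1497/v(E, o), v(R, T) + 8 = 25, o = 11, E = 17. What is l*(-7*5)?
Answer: 52395/17 ≈ 3082.1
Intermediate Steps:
v(R, T) = 17 (v(R, T) = -8 + 25 = 17)
l = -1497/17 ≈ -88.059
l*(-7*5) = -(-10479)*5/17 = -1497/17*(-35) = 52395/17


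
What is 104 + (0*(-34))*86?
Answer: 104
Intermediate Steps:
104 + (0*(-34))*86 = 104 + 0*86 = 104 + 0 = 104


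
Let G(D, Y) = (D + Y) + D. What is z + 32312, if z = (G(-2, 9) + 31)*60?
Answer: 34472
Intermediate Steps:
G(D, Y) = Y + 2*D
z = 2160 (z = ((9 + 2*(-2)) + 31)*60 = ((9 - 4) + 31)*60 = (5 + 31)*60 = 36*60 = 2160)
z + 32312 = 2160 + 32312 = 34472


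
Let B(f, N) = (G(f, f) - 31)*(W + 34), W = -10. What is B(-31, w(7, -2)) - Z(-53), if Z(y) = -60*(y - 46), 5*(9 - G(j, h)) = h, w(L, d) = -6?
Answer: -31596/5 ≈ -6319.2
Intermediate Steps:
G(j, h) = 9 - h/5
B(f, N) = -528 - 24*f/5 (B(f, N) = ((9 - f/5) - 31)*(-10 + 34) = (-22 - f/5)*24 = -528 - 24*f/5)
Z(y) = 2760 - 60*y (Z(y) = -60*(-46 + y) = 2760 - 60*y)
B(-31, w(7, -2)) - Z(-53) = (-528 - 24/5*(-31)) - (2760 - 60*(-53)) = (-528 + 744/5) - (2760 + 3180) = -1896/5 - 1*5940 = -1896/5 - 5940 = -31596/5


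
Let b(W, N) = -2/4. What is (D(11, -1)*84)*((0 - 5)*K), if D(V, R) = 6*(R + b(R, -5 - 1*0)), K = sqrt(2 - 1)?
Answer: 3780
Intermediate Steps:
K = 1 (K = sqrt(1) = 1)
b(W, N) = -1/2 (b(W, N) = -2*1/4 = -1/2)
D(V, R) = -3 + 6*R (D(V, R) = 6*(R - 1/2) = 6*(-1/2 + R) = -3 + 6*R)
(D(11, -1)*84)*((0 - 5)*K) = ((-3 + 6*(-1))*84)*((0 - 5)*1) = ((-3 - 6)*84)*(-5*1) = -9*84*(-5) = -756*(-5) = 3780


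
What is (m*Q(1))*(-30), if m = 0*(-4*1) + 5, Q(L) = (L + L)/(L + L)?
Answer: -150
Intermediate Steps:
Q(L) = 1 (Q(L) = (2*L)/((2*L)) = (2*L)*(1/(2*L)) = 1)
m = 5 (m = 0*(-4) + 5 = 0 + 5 = 5)
(m*Q(1))*(-30) = (5*1)*(-30) = 5*(-30) = -150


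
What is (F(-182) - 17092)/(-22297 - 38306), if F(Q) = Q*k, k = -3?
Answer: 16546/60603 ≈ 0.27302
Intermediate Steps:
F(Q) = -3*Q (F(Q) = Q*(-3) = -3*Q)
(F(-182) - 17092)/(-22297 - 38306) = (-3*(-182) - 17092)/(-22297 - 38306) = (546 - 17092)/(-60603) = -16546*(-1/60603) = 16546/60603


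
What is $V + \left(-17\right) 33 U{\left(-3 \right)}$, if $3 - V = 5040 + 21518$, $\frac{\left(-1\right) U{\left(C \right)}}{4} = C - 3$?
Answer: $-40019$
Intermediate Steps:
$U{\left(C \right)} = 12 - 4 C$ ($U{\left(C \right)} = - 4 \left(C - 3\right) = - 4 \left(-3 + C\right) = 12 - 4 C$)
$V = -26555$ ($V = 3 - \left(5040 + 21518\right) = 3 - 26558 = -26555$)
$V + \left(-17\right) 33 U{\left(-3 \right)} = -26555 + \left(-17\right) 33 \left(12 - -12\right) = -26555 - 561 \left(12 + 12\right) = -26555 - 13464 = -40019$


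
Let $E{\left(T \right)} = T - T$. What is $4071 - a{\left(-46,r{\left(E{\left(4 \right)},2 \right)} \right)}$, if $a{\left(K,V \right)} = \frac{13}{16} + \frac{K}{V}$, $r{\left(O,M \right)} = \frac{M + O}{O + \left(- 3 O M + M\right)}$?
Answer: $\frac{65859}{16} \approx 4116.2$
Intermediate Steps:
$E{\left(T \right)} = 0$
$r{\left(O,M \right)} = \frac{M + O}{M + O - 3 M O}$ ($r{\left(O,M \right)} = \frac{M + O}{O - \left(- M + 3 M O\right)} = \frac{M + O}{M + O - 3 M O}$)
$a{\left(K,V \right)} = \frac{13}{16} + \frac{K}{V}$ ($a{\left(K,V \right)} = 13 \cdot \frac{1}{16} + \frac{K}{V} = \frac{13}{16} + \frac{K}{V}$)
$4071 - a{\left(-46,r{\left(E{\left(4 \right)},2 \right)} \right)} = 4071 - \left(\frac{13}{16} - \frac{46}{\frac{1}{2 + 0 - 6 \cdot 0} \left(2 + 0\right)}\right) = 4071 - \left(\frac{13}{16} - \frac{46}{\frac{1}{2 + 0 + 0} \cdot 2}\right) = 4071 - \left(\frac{13}{16} - \frac{46}{\frac{1}{2} \cdot 2}\right) = 4071 - \left(\frac{13}{16} - \frac{46}{1}\right) = 4071 - \left(\frac{13}{16} - 46\right) = 4071 - - \frac{723}{16} = 4071 + \frac{723}{16} = \frac{65859}{16}$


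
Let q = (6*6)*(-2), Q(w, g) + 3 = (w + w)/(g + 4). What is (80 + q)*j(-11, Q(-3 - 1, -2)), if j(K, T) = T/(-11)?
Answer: 56/11 ≈ 5.0909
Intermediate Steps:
Q(w, g) = -3 + 2*w/(4 + g) (Q(w, g) = -3 + (w + w)/(g + 4) = -3 + (2*w)/(4 + g) = -3 + 2*w/(4 + g))
j(K, T) = -T/11 (j(K, T) = T*(-1/11) = -T/11)
q = -72 (q = 36*(-2) = -72)
(80 + q)*j(-11, Q(-3 - 1, -2)) = (80 - 72)*(-(-12 - 3*(-2) + 2*(-3 - 1))/(11*(4 - 2))) = 8*(-(-12 + 6 + 2*(-4))/(11*2)) = 8*(-(-12 + 6 - 8)/22) = 8*(-(-14)/22) = 8*(-1/11*(-7)) = 8*(7/11) = 56/11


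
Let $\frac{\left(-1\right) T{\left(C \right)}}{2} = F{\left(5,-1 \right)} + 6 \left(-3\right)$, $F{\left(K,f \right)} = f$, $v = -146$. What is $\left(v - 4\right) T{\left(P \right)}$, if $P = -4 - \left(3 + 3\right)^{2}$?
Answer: $-5700$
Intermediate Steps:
$P = -40$ ($P = -4 - 6^{2} = -4 - 36 = -40$)
$T{\left(C \right)} = 38$ ($T{\left(C \right)} = - 2 \left(-1 + 6 \left(-3\right)\right) = - 2 \left(-1 - 18\right) = \left(-2\right) \left(-19\right) = 38$)
$\left(v - 4\right) T{\left(P \right)} = \left(-146 - 4\right) 38 = \left(-150\right) 38 = -5700$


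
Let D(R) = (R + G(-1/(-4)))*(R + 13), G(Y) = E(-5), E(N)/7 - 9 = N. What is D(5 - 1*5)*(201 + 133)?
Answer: 121576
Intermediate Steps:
E(N) = 63 + 7*N
G(Y) = 28 (G(Y) = 63 + 7*(-5) = 63 - 35 = 28)
D(R) = (13 + R)*(28 + R) (D(R) = (R + 28)*(R + 13) = (28 + R)*(13 + R) = (13 + R)*(28 + R))
D(5 - 1*5)*(201 + 133) = (364 + (5 - 1*5)² + 41*(5 - 1*5))*(201 + 133) = (364 + (5 - 5)² + 41*(5 - 5))*334 = (364 + 0² + 41*0)*334 = (364 + 0 + 0)*334 = 364*334 = 121576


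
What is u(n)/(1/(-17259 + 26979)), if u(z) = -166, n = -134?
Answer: -1613520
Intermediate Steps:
u(n)/(1/(-17259 + 26979)) = -166/(1/(-17259 + 26979)) = -166/(1/9720) = -166/1/9720 = -166*9720 = -1613520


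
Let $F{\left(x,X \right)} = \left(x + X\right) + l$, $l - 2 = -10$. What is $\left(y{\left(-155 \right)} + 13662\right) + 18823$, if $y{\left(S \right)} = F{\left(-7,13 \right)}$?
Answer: $32483$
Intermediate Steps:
$l = -8$ ($l = 2 - 10 = -8$)
$F{\left(x,X \right)} = -8 + X + x$ ($F{\left(x,X \right)} = \left(x + X\right) - 8 = \left(X + x\right) - 8 = -8 + X + x$)
$y{\left(S \right)} = -2$ ($y{\left(S \right)} = -8 + 13 - 7 = -2$)
$\left(y{\left(-155 \right)} + 13662\right) + 18823 = \left(-2 + 13662\right) + 18823 = 13660 + 18823 = 32483$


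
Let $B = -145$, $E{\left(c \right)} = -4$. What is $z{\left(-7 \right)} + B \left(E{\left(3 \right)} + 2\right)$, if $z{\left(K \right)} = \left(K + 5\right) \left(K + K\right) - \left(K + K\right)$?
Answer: $332$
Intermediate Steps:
$z{\left(K \right)} = - 2 K + 2 K \left(5 + K\right)$ ($z{\left(K \right)} = \left(5 + K\right) 2 K - 2 K = 2 K \left(5 + K\right) - 2 K = - 2 K + 2 K \left(5 + K\right)$)
$z{\left(-7 \right)} + B \left(E{\left(3 \right)} + 2\right) = 2 \left(-7\right) \left(4 - 7\right) - 145 \left(-4 + 2\right) = 2 \left(-7\right) \left(-3\right) - -290 = 42 + 290 = 332$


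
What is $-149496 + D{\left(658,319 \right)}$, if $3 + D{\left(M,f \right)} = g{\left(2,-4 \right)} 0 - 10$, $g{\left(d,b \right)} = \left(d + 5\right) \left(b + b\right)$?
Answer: $-149509$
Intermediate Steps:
$g{\left(d,b \right)} = 2 b \left(5 + d\right)$ ($g{\left(d,b \right)} = \left(5 + d\right) 2 b = 2 b \left(5 + d\right)$)
$D{\left(M,f \right)} = -13$ ($D{\left(M,f \right)} = -3 - \left(10 - 2 \left(-4\right) \left(5 + 2\right) 0\right) = -3 - \left(10 - 2 \left(-4\right) 7 \cdot 0\right) = -3 - 10 = -13$)
$-149496 + D{\left(658,319 \right)} = -149496 - 13 = -149509$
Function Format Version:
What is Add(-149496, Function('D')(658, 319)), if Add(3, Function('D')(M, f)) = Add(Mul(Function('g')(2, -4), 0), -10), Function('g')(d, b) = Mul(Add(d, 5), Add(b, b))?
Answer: -149509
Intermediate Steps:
Function('g')(d, b) = Mul(2, b, Add(5, d)) (Function('g')(d, b) = Mul(Add(5, d), Mul(2, b)) = Mul(2, b, Add(5, d)))
Function('D')(M, f) = -13 (Function('D')(M, f) = Add(-3, Add(Mul(Mul(2, -4, Add(5, 2)), 0), -10)) = Add(-3, Add(Mul(Mul(2, -4, 7), 0), -10)) = Add(-3, Add(Mul(-56, 0), -10)) = Add(-3, Add(0, -10)) = Add(-3, -10) = -13)
Add(-149496, Function('D')(658, 319)) = Add(-149496, -13) = -149509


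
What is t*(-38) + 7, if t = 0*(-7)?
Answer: 7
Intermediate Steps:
t = 0
t*(-38) + 7 = 0*(-38) + 7 = 0 + 7 = 7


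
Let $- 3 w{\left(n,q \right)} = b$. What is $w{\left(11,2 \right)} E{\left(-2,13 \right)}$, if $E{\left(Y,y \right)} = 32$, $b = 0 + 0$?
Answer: $0$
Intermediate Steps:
$b = 0$
$w{\left(n,q \right)} = 0$ ($w{\left(n,q \right)} = \left(- \frac{1}{3}\right) 0 = 0$)
$w{\left(11,2 \right)} E{\left(-2,13 \right)} = 0 \cdot 32 = 0$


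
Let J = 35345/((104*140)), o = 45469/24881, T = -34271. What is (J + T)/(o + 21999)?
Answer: -2482877055123/1594036336256 ≈ -1.5576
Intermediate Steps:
o = 45469/24881 (o = 45469*(1/24881) = 45469/24881 ≈ 1.8275)
J = 7069/2912 (J = 35345/14560 = 35345*(1/14560) = 7069/2912 ≈ 2.4275)
(J + T)/(o + 21999) = (7069/2912 - 34271)/(45469/24881 + 21999) = -99790083/(2912*547402588/24881) = -99790083/2912*24881/547402588 = -2482877055123/1594036336256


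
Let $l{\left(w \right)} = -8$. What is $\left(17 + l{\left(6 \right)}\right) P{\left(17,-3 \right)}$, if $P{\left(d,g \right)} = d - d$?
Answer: $0$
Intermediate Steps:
$P{\left(d,g \right)} = 0$
$\left(17 + l{\left(6 \right)}\right) P{\left(17,-3 \right)} = \left(17 - 8\right) 0 = 9 \cdot 0 = 0$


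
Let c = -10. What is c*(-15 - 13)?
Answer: 280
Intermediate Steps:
c*(-15 - 13) = -10*(-15 - 13) = -10*(-28) = 280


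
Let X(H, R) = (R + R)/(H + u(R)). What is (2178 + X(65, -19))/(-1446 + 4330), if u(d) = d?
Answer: 50075/66332 ≈ 0.75491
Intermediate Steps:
X(H, R) = 2*R/(H + R) (X(H, R) = (R + R)/(H + R) = (2*R)/(H + R) = 2*R/(H + R))
(2178 + X(65, -19))/(-1446 + 4330) = (2178 + 2*(-19)/(65 - 19))/(-1446 + 4330) = (2178 + 2*(-19)/46)/2884 = (2178 + 2*(-19)*(1/46))*(1/2884) = (2178 - 19/23)*(1/2884) = (50075/23)*(1/2884) = 50075/66332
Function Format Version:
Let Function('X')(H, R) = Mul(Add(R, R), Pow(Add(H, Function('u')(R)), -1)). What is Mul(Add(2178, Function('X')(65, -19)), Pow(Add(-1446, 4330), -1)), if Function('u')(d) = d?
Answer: Rational(50075, 66332) ≈ 0.75491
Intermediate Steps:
Function('X')(H, R) = Mul(2, R, Pow(Add(H, R), -1)) (Function('X')(H, R) = Mul(Add(R, R), Pow(Add(H, R), -1)) = Mul(Mul(2, R), Pow(Add(H, R), -1)) = Mul(2, R, Pow(Add(H, R), -1)))
Mul(Add(2178, Function('X')(65, -19)), Pow(Add(-1446, 4330), -1)) = Mul(Add(2178, Mul(2, -19, Pow(Add(65, -19), -1))), Pow(Add(-1446, 4330), -1)) = Mul(Add(2178, Mul(2, -19, Pow(46, -1))), Pow(2884, -1)) = Mul(Add(2178, Mul(2, -19, Rational(1, 46))), Rational(1, 2884)) = Mul(Add(2178, Rational(-19, 23)), Rational(1, 2884)) = Mul(Rational(50075, 23), Rational(1, 2884)) = Rational(50075, 66332)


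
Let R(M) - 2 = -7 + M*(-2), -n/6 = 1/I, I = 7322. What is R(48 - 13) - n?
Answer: -274572/3661 ≈ -74.999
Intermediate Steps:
n = -3/3661 (n = -6/7322 = -6*1/7322 = -3/3661 ≈ -0.00081945)
R(M) = -5 - 2*M (R(M) = 2 + (-7 + M*(-2)) = 2 + (-7 - 2*M) = -5 - 2*M)
R(48 - 13) - n = (-5 - 2*(48 - 13)) - 1*(-3/3661) = (-5 - 2*35) + 3/3661 = (-5 - 70) + 3/3661 = -75 + 3/3661 = -274572/3661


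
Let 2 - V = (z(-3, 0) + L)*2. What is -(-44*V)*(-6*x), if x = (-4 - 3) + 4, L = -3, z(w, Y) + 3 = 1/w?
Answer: 11616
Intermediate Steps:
z(w, Y) = -3 + 1/w
V = 44/3 (V = 2 - ((-3 + 1/(-3)) - 3)*2 = 2 - ((-3 - ⅓) - 3)*2 = 2 - (-10/3 - 3)*2 = 2 - (-19)*2/3 = 2 - 1*(-38/3) = 2 + 38/3 = 44/3 ≈ 14.667)
x = -3 (x = -7 + 4 = -3)
-(-44*V)*(-6*x) = -(-44*44/3)*(-6*(-3)) = -(-1936)*18/3 = -1*(-11616) = 11616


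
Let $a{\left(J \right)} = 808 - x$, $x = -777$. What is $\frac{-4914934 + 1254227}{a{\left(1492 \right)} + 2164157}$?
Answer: $- \frac{3660707}{2165742} \approx -1.6903$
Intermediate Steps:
$a{\left(J \right)} = 1585$ ($a{\left(J \right)} = 808 - -777 = 808 + 777 = 1585$)
$\frac{-4914934 + 1254227}{a{\left(1492 \right)} + 2164157} = \frac{-4914934 + 1254227}{1585 + 2164157} = - \frac{3660707}{2165742}$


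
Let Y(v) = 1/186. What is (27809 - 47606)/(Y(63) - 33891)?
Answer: 3682242/6303725 ≈ 0.58414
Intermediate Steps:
Y(v) = 1/186
(27809 - 47606)/(Y(63) - 33891) = (27809 - 47606)/(1/186 - 33891) = -19797/(-6303725/186) = -19797*(-186/6303725) = 3682242/6303725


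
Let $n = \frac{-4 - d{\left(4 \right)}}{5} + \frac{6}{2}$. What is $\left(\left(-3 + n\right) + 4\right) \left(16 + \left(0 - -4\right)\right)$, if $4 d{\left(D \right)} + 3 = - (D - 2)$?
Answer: $69$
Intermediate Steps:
$d{\left(D \right)} = - \frac{1}{4} - \frac{D}{4}$ ($d{\left(D \right)} = - \frac{3}{4} + \frac{\left(-1\right) \left(D - 2\right)}{4} = - \frac{3}{4} + \frac{\left(-1\right) \left(-2 + D\right)}{4} = - \frac{3}{4} + \frac{2 - D}{4} = - \frac{3}{4} - \left(- \frac{1}{2} + \frac{D}{4}\right) = - \frac{1}{4} - \frac{D}{4}$)
$n = \frac{49}{20}$ ($n = \frac{-4 - \left(- \frac{1}{4} - 1\right)}{5} + \frac{6}{2} = \left(-4 - \left(- \frac{1}{4} - 1\right)\right) \frac{1}{5} + 6 \cdot \frac{1}{2} = \left(-4 - - \frac{5}{4}\right) \frac{1}{5} + 3 = \left(-4 + \frac{5}{4}\right) \frac{1}{5} + 3 = \left(- \frac{11}{4}\right) \frac{1}{5} + 3 = - \frac{11}{20} + 3 = \frac{49}{20} \approx 2.45$)
$\left(\left(-3 + n\right) + 4\right) \left(16 + \left(0 - -4\right)\right) = \left(\left(-3 + \frac{49}{20}\right) + 4\right) \left(16 + \left(0 - -4\right)\right) = \left(- \frac{11}{20} + 4\right) \left(16 + \left(0 + 4\right)\right) = \frac{69 \left(16 + 4\right)}{20} = \frac{69}{20} \cdot 20 = 69$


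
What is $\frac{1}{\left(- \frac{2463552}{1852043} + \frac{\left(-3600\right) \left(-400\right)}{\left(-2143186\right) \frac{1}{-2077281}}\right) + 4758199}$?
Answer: $\frac{1984636314499}{12213285776347508965} \approx 1.625 \cdot 10^{-7}$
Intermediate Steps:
$\frac{1}{\left(- \frac{2463552}{1852043} + \frac{\left(-3600\right) \left(-400\right)}{\left(-2143186\right) \frac{1}{-2077281}}\right) + 4758199} = \frac{1}{\left(\left(-2463552\right) \frac{1}{1852043} + \frac{1440000}{\left(-2143186\right) \left(- \frac{1}{2077281}\right)}\right) + 4758199} = \frac{1}{\left(- \frac{2463552}{1852043} + \frac{1440000}{\frac{2143186}{2077281}}\right) + 4758199} = \frac{1}{\left(- \frac{2463552}{1852043} + 1440000 \cdot \frac{2077281}{2143186}\right) + 4758199} = \frac{1}{\left(- \frac{2463552}{1852043} + \frac{1495642320000}{1071593}\right) + 4758199} = \frac{1}{\frac{2769991249334681664}{1984636314499} + 4758199} = \frac{1}{\frac{12213285776347508965}{1984636314499}} = \frac{1984636314499}{12213285776347508965}$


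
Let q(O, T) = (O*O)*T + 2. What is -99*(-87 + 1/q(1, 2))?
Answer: 34353/4 ≈ 8588.3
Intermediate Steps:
q(O, T) = 2 + T*O² (q(O, T) = O²*T + 2 = T*O² + 2 = 2 + T*O²)
-99*(-87 + 1/q(1, 2)) = -99*(-87 + 1/(2 + 2*1²)) = -99*(-87 + 1/(2 + 2*1)) = -99*(-87 + 1/(2 + 2)) = -99*(-87 + 1/4) = -99*(-87 + ¼) = -99*(-347/4) = 34353/4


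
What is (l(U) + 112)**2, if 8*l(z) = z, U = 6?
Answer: 203401/16 ≈ 12713.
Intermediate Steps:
l(z) = z/8
(l(U) + 112)**2 = ((1/8)*6 + 112)**2 = (3/4 + 112)**2 = (451/4)**2 = 203401/16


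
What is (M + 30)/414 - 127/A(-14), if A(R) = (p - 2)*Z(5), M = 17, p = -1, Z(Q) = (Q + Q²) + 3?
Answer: 6359/4554 ≈ 1.3964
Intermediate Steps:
Z(Q) = 3 + Q + Q²
A(R) = -99 (A(R) = (-1 - 2)*(3 + 5 + 5²) = -3*(3 + 5 + 25) = -3*33 = -99)
(M + 30)/414 - 127/A(-14) = (17 + 30)/414 - 127/(-99) = 47*(1/414) - 127*(-1/99) = 47/414 + 127/99 = 6359/4554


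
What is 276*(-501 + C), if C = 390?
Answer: -30636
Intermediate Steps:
276*(-501 + C) = 276*(-501 + 390) = 276*(-111) = -30636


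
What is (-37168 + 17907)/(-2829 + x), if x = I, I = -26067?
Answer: 19261/28896 ≈ 0.66656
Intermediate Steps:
x = -26067
(-37168 + 17907)/(-2829 + x) = (-37168 + 17907)/(-2829 - 26067) = -19261/(-28896) = -19261*(-1/28896) = 19261/28896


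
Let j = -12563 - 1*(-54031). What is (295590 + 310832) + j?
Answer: 647890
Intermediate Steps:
j = 41468 (j = -12563 + 54031 = 41468)
(295590 + 310832) + j = (295590 + 310832) + 41468 = 606422 + 41468 = 647890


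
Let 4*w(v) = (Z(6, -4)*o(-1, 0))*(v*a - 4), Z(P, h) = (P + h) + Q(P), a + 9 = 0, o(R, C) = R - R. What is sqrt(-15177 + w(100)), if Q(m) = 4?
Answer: I*sqrt(15177) ≈ 123.19*I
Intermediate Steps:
o(R, C) = 0
a = -9 (a = -9 + 0 = -9)
Z(P, h) = 4 + P + h (Z(P, h) = (P + h) + 4 = 4 + P + h)
w(v) = 0 (w(v) = (((4 + 6 - 4)*0)*(v*(-9) - 4))/4 = ((6*0)*(-9*v - 4))/4 = (0*(-4 - 9*v))/4 = (1/4)*0 = 0)
sqrt(-15177 + w(100)) = sqrt(-15177 + 0) = sqrt(-15177) = I*sqrt(15177)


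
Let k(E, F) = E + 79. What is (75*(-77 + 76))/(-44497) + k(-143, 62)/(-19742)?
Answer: 2164229/439229887 ≈ 0.0049273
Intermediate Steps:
k(E, F) = 79 + E
(75*(-77 + 76))/(-44497) + k(-143, 62)/(-19742) = (75*(-77 + 76))/(-44497) + (79 - 143)/(-19742) = (75*(-1))*(-1/44497) - 64*(-1/19742) = -75*(-1/44497) + 32/9871 = 75/44497 + 32/9871 = 2164229/439229887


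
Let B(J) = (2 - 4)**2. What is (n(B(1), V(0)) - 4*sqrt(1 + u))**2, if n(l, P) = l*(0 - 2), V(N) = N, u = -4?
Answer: 16 + 64*I*sqrt(3) ≈ 16.0 + 110.85*I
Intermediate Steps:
B(J) = 4 (B(J) = (-2)**2 = 4)
n(l, P) = -2*l (n(l, P) = l*(-2) = -2*l)
(n(B(1), V(0)) - 4*sqrt(1 + u))**2 = (-2*4 - 4*sqrt(1 - 4))**2 = (-8 - 4*I*sqrt(3))**2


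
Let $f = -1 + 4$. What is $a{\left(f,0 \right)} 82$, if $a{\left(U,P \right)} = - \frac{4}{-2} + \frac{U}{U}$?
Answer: $246$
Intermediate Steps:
$f = 3$
$a{\left(U,P \right)} = 3$ ($a{\left(U,P \right)} = \left(-4\right) \left(- \frac{1}{2}\right) + 1 = 2 + 1 = 3$)
$a{\left(f,0 \right)} 82 = 3 \cdot 82 = 246$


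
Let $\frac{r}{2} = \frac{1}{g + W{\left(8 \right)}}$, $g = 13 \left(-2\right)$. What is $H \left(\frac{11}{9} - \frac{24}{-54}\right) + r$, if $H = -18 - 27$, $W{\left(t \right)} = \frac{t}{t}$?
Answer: $- \frac{1877}{25} \approx -75.08$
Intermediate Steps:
$W{\left(t \right)} = 1$
$g = -26$
$r = - \frac{2}{25}$ ($r = \frac{2}{-26 + 1} = \frac{2}{-25} = 2 \left(- \frac{1}{25}\right) = - \frac{2}{25} \approx -0.08$)
$H = -45$
$H \left(\frac{11}{9} - \frac{24}{-54}\right) + r = - 45 \left(\frac{11}{9} - \frac{24}{-54}\right) - \frac{2}{25} = - 45 \left(11 \cdot \frac{1}{9} - - \frac{4}{9}\right) - \frac{2}{25} = - 45 \left(\frac{11}{9} + \frac{4}{9}\right) - \frac{2}{25} = \left(-45\right) \frac{5}{3} - \frac{2}{25} = -75 - \frac{2}{25} = - \frac{1877}{25}$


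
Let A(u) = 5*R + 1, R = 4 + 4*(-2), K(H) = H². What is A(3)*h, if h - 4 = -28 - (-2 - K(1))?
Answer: 399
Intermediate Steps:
R = -4 (R = 4 - 8 = -4)
A(u) = -19 (A(u) = 5*(-4) + 1 = -20 + 1 = -19)
h = -21 (h = 4 + (-28 - (-2 - 1*1²)) = 4 + (-28 - (-2 - 1*1)) = 4 + (-28 - (-2 - 1)) = 4 + (-28 - 1*(-3)) = 4 + (-28 + 3) = 4 - 25 = -21)
A(3)*h = -19*(-21) = 399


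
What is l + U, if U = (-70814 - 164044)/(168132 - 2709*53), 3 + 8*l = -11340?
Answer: -93468743/65480 ≈ -1427.4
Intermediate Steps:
l = -11343/8 (l = -3/8 + (-11340)/8 = -3/8 + (-378*30)/8 = -3/8 + (⅛)*(-11340) = -3/8 - 2835/2 = -11343/8 ≈ -1417.9)
U = -78286/8185 (U = -234858/(168132 - 143577) = -234858/24555 = -234858*1/24555 = -78286/8185 ≈ -9.5646)
l + U = -11343/8 - 78286/8185 = -93468743/65480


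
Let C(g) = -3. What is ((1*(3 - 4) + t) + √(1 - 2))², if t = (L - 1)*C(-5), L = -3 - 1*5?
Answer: (26 + I)² ≈ 675.0 + 52.0*I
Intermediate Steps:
L = -8 (L = -3 - 5 = -8)
t = 27 (t = (-8 - 1)*(-3) = -9*(-3) = 27)
((1*(3 - 4) + t) + √(1 - 2))² = ((1*(3 - 4) + 27) + √(1 - 2))² = ((1*(-1) + 27) + √(-1))² = ((-1 + 27) + I)² = (26 + I)²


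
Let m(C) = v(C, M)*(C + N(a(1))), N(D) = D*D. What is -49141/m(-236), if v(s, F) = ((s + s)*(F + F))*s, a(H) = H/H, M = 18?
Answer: 49141/942376320 ≈ 5.2146e-5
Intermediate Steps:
a(H) = 1
v(s, F) = 4*F*s**2 (v(s, F) = ((2*s)*(2*F))*s = (4*F*s)*s = 4*F*s**2)
N(D) = D**2
m(C) = 72*C**2*(1 + C) (m(C) = (4*18*C**2)*(C + 1**2) = (72*C**2)*(C + 1) = (72*C**2)*(1 + C) = 72*C**2*(1 + C))
-49141/m(-236) = -49141*1/(4010112*(1 - 236)) = -49141/(72*55696*(-235)) = -49141/(-942376320) = -49141*(-1/942376320) = 49141/942376320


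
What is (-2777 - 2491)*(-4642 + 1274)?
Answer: 17742624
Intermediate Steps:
(-2777 - 2491)*(-4642 + 1274) = -5268*(-3368) = 17742624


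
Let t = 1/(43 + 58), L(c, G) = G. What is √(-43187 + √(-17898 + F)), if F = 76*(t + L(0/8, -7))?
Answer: √(-440550587 + 101*I*√187996754)/101 ≈ 0.32662 + 207.82*I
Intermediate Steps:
t = 1/101 ≈ 0.0099010
F = -53656/101 (F = 76*(1/101 - 7) = 76*(-706/101) = -53656/101 ≈ -531.25)
√(-43187 + √(-17898 + F)) = √(-43187 + √(-17898 - 53656/101)) = √(-43187 + √(-1861354/101)) = √(-43187 + I*√187996754/101)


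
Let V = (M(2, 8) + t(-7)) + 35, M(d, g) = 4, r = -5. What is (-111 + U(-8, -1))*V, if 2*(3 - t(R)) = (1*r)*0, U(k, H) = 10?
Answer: -4242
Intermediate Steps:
t(R) = 3 (t(R) = 3 - 1*(-5)*0/2 = 3 - (-5)*0/2 = 3 - 1/2*0 = 3 + 0 = 3)
V = 42 (V = (4 + 3) + 35 = 7 + 35 = 42)
(-111 + U(-8, -1))*V = (-111 + 10)*42 = -101*42 = -4242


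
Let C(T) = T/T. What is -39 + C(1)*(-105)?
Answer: -144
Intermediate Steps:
C(T) = 1
-39 + C(1)*(-105) = -39 + 1*(-105) = -39 - 105 = -144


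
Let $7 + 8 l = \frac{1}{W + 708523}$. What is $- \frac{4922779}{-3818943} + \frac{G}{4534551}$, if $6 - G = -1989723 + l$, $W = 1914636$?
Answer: $\frac{458995413334106716}{265647646338178797} \approx 1.7278$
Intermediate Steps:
$l = - \frac{2295264}{2623159}$ ($l = - \frac{7}{8} + \frac{1}{8 \left(1914636 + 708523\right)} = - \frac{7}{8} + \frac{1}{8 \cdot 2623159} = - \frac{7}{8} + \frac{1}{8} \cdot \frac{1}{2623159} = - \frac{7}{8} + \frac{1}{20985272} = - \frac{2295264}{2623159} \approx -0.875$)
$G = \frac{5219377829175}{2623159}$ ($G = 6 - \left(-1989723 - \frac{2295264}{2623159}\right) = 6 - - \frac{5219362090221}{2623159} = 6 + \frac{5219362090221}{2623159} = \frac{5219377829175}{2623159} \approx 1.9897 \cdot 10^{6}$)
$- \frac{4922779}{-3818943} + \frac{G}{4534551} = - \frac{4922779}{-3818943} + \frac{5219377829175}{2623159 \cdot 4534551} = \left(-4922779\right) \left(- \frac{1}{3818943}\right) + \frac{5219377829175}{2623159} \cdot \frac{1}{4534551} = \frac{4922779}{3818943} + \frac{1739792609725}{3964949422203} = \frac{458995413334106716}{265647646338178797}$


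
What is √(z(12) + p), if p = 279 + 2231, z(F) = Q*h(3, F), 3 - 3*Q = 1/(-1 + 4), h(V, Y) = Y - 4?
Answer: √22654/3 ≈ 50.171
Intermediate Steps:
h(V, Y) = -4 + Y
Q = 8/9 (Q = 1 - 1/(3*(-1 + 4)) = 1 - ⅓/3 = 1 - ⅓*⅓ = 1 - ⅑ = 8/9 ≈ 0.88889)
z(F) = -32/9 + 8*F/9 (z(F) = 8*(-4 + F)/9 = -32/9 + 8*F/9)
p = 2510
√(z(12) + p) = √((-32/9 + (8/9)*12) + 2510) = √((-32/9 + 32/3) + 2510) = √(64/9 + 2510) = √(22654/9) = √22654/3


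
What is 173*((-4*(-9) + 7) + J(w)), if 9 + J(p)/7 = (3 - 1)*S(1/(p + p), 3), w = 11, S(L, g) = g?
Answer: 3806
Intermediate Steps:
J(p) = -21 (J(p) = -63 + 7*((3 - 1)*3) = -63 + 7*(2*3) = -63 + 7*6 = -63 + 42 = -21)
173*((-4*(-9) + 7) + J(w)) = 173*((-4*(-9) + 7) - 21) = 173*((36 + 7) - 21) = 173*(43 - 21) = 173*22 = 3806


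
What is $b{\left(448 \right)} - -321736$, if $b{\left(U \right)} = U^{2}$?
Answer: $522440$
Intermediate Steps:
$b{\left(448 \right)} - -321736 = 448^{2} - -321736 = 200704 + 321736 = 522440$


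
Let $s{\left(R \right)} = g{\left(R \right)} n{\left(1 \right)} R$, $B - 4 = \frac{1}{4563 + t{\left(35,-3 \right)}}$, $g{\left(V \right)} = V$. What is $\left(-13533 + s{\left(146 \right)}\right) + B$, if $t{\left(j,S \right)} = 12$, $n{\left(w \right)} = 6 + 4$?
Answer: $\frac{913311826}{4575} \approx 1.9963 \cdot 10^{5}$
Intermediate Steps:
$n{\left(w \right)} = 10$
$B = \frac{18301}{4575}$ ($B = 4 + \frac{1}{4563 + 12} = 4 + \frac{1}{4575} = \frac{18301}{4575} \approx 4.0002$)
$s{\left(R \right)} = 10 R^{2}$ ($s{\left(R \right)} = R 10 R = 10 R R = 10 R^{2}$)
$\left(-13533 + s{\left(146 \right)}\right) + B = \left(-13533 + 10 \cdot 146^{2}\right) + \frac{18301}{4575} = \left(-13533 + 10 \cdot 21316\right) + \frac{18301}{4575} = \left(-13533 + 213160\right) + \frac{18301}{4575} = 199627 + \frac{18301}{4575} = \frac{913311826}{4575}$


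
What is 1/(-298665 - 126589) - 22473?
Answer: -9556733143/425254 ≈ -22473.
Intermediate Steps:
1/(-298665 - 126589) - 22473 = 1/(-425254) - 22473 = -1/425254 - 22473 = -9556733143/425254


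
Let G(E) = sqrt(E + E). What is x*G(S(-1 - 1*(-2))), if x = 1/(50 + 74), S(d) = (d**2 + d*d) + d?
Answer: sqrt(6)/124 ≈ 0.019754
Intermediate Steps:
S(d) = d + 2*d**2 (S(d) = (d**2 + d**2) + d = 2*d**2 + d = d + 2*d**2)
G(E) = sqrt(2)*sqrt(E) (G(E) = sqrt(2*E) = sqrt(2)*sqrt(E))
x = 1/124 ≈ 0.0080645
x*G(S(-1 - 1*(-2))) = (sqrt(2)*sqrt((-1 - 1*(-2))*(1 + 2*(-1 - 1*(-2)))))/124 = (sqrt(2)*sqrt((-1 + 2)*(1 + 2*(-1 + 2))))/124 = (sqrt(2)*sqrt(1*(1 + 2*1)))/124 = (sqrt(2)*sqrt(1*(1 + 2)))/124 = (sqrt(2)*sqrt(1*3))/124 = (sqrt(2)*sqrt(3))/124 = sqrt(6)/124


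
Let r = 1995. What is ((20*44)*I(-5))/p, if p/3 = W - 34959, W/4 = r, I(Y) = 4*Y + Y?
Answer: 22000/80937 ≈ 0.27182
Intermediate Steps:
I(Y) = 5*Y
W = 7980 (W = 4*1995 = 7980)
p = -80937 (p = 3*(7980 - 34959) = 3*(-26979) = -80937)
((20*44)*I(-5))/p = ((20*44)*(5*(-5)))/(-80937) = (880*(-25))*(-1/80937) = -22000*(-1/80937) = 22000/80937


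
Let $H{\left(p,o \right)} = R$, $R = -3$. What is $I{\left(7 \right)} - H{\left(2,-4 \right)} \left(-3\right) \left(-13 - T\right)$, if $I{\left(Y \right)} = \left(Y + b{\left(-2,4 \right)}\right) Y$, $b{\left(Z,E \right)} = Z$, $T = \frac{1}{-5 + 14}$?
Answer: $4130$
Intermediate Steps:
$T = \frac{1}{9} \approx 0.11111$
$H{\left(p,o \right)} = -3$
$I{\left(Y \right)} = Y \left(-2 + Y\right)$ ($I{\left(Y \right)} = \left(Y - 2\right) Y = \left(-2 + Y\right) Y = Y \left(-2 + Y\right)$)
$I{\left(7 \right)} - H{\left(2,-4 \right)} \left(-3\right) \left(-13 - T\right) = 7 \left(-2 + 7\right) \left(-1\right) \left(-3\right) \left(-3\right) \left(-13 - \frac{1}{9}\right) = 7 \cdot 5 \cdot 3 \left(-3\right) \left(-13 - \frac{1}{9}\right) = 35 \left(-9\right) \left(- \frac{118}{9}\right) = \left(-315\right) \left(- \frac{118}{9}\right) = 4130$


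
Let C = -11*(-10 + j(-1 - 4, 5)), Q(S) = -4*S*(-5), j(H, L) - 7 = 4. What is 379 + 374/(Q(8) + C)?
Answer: 56845/149 ≈ 381.51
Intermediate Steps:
j(H, L) = 11 (j(H, L) = 7 + 4 = 11)
Q(S) = 20*S
C = -11 (C = -11*(-10 + 11) = -11*1 = -11)
379 + 374/(Q(8) + C) = 379 + 374/(20*8 - 11) = 379 + 374/(160 - 11) = 379 + 374/149 = 56845/149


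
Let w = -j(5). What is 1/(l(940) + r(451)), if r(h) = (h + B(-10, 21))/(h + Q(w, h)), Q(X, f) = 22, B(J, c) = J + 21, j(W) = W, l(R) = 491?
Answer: 43/21155 ≈ 0.0020326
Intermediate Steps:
B(J, c) = 21 + J
w = -5 (w = -1*5 = -5)
r(h) = (11 + h)/(22 + h) (r(h) = (h + (21 - 10))/(h + 22) = (h + 11)/(22 + h) = (11 + h)/(22 + h))
1/(l(940) + r(451)) = 1/(491 + (11 + 451)/(22 + 451)) = 1/(491 + 462/473) = 1/(491 + (1/473)*462) = 1/(491 + 42/43) = 1/(21155/43) = 43/21155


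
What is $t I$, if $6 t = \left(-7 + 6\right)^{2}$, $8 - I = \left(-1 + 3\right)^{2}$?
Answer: $\frac{2}{3} \approx 0.66667$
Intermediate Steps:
$I = 4$ ($I = 8 - \left(-1 + 3\right)^{2} = 8 - 2^{2} = 8 - 4 = 4$)
$t = \frac{1}{6}$ ($t = \frac{\left(-7 + 6\right)^{2}}{6} = \frac{\left(-1\right)^{2}}{6} = \frac{1}{6} \cdot 1 = \frac{1}{6} \approx 0.16667$)
$t I = \frac{1}{6} \cdot 4 = \frac{2}{3}$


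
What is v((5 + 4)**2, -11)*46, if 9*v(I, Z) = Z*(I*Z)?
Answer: 50094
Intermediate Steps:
v(I, Z) = I*Z**2/9 (v(I, Z) = (Z*(I*Z))/9 = (I*Z**2)/9 = I*Z**2/9)
v((5 + 4)**2, -11)*46 = ((1/9)*(5 + 4)**2*(-11)**2)*46 = ((1/9)*9**2*121)*46 = ((1/9)*81*121)*46 = 1089*46 = 50094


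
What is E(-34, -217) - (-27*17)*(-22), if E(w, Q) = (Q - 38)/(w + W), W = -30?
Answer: -646017/64 ≈ -10094.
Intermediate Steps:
E(w, Q) = (-38 + Q)/(-30 + w) (E(w, Q) = (Q - 38)/(w - 30) = (-38 + Q)/(-30 + w))
E(-34, -217) - (-27*17)*(-22) = (-38 - 217)/(-30 - 34) - (-27*17)*(-22) = -255/(-64) - (-459)*(-22) = -1/64*(-255) - 1*10098 = 255/64 - 10098 = -646017/64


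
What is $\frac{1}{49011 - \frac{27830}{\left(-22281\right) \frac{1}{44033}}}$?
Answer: $\frac{22281}{2317452481} \approx 9.6144 \cdot 10^{-6}$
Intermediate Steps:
$\frac{1}{49011 - \frac{27830}{\left(-22281\right) \frac{1}{44033}}} = \frac{1}{49011 - \frac{27830}{- \frac{22281}{44033}}} = \frac{1}{49011 - - \frac{1225438390}{22281}} = \frac{1}{49011 + \frac{1225438390}{22281}} = \frac{1}{\frac{2317452481}{22281}} = \frac{22281}{2317452481}$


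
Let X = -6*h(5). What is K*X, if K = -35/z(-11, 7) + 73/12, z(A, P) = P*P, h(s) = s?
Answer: -2255/14 ≈ -161.07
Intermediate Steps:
z(A, P) = P²
K = 451/84 (K = -35/(7²) + 73/12 = -35/49 + 73*(1/12) = -35*1/49 + 73/12 = -5/7 + 73/12 = 451/84 ≈ 5.3690)
X = -30 (X = -6*5 = -30)
K*X = (451/84)*(-30) = -2255/14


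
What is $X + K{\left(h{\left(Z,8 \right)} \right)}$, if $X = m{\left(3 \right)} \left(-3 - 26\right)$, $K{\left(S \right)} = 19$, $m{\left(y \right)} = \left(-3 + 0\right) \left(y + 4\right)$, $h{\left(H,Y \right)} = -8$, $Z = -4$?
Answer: $628$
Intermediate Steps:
$m{\left(y \right)} = -12 - 3 y$ ($m{\left(y \right)} = - 3 \left(4 + y\right) = -12 - 3 y$)
$X = 609$ ($X = \left(-12 - 9\right) \left(-3 - 26\right) = \left(-12 - 9\right) \left(-29\right) = \left(-21\right) \left(-29\right) = 609$)
$X + K{\left(h{\left(Z,8 \right)} \right)} = 609 + 19 = 628$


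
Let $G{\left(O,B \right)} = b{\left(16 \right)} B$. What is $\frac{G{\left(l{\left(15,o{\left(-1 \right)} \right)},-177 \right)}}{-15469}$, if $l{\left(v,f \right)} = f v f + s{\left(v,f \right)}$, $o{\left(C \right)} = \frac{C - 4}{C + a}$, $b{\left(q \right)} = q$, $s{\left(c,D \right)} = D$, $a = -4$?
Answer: $\frac{2832}{15469} \approx 0.18308$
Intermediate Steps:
$o{\left(C \right)} = 1$ ($o{\left(C \right)} = \frac{C - 4}{C - 4} = \frac{-4 + C}{-4 + C} = 1$)
$l{\left(v,f \right)} = f + v f^{2}$ ($l{\left(v,f \right)} = f v f + f = v f^{2} + f = f + v f^{2}$)
$G{\left(O,B \right)} = 16 B$
$\frac{G{\left(l{\left(15,o{\left(-1 \right)} \right)},-177 \right)}}{-15469} = \frac{16 \left(-177\right)}{-15469} = \left(-2832\right) \left(- \frac{1}{15469}\right) = \frac{2832}{15469}$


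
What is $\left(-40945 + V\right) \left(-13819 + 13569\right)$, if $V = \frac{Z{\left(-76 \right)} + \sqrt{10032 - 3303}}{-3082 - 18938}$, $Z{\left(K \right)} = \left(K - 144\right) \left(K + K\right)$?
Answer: $\frac{11270529250}{1101} + \frac{25 \sqrt{6729}}{2202} \approx 1.0237 \cdot 10^{7}$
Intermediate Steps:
$Z{\left(K \right)} = 2 K \left(-144 + K\right)$ ($Z{\left(K \right)} = \left(-144 + K\right) 2 K = 2 K \left(-144 + K\right)$)
$V = - \frac{1672}{1101} - \frac{\sqrt{6729}}{22020}$ ($V = \frac{2 \left(-76\right) \left(-144 - 76\right) + \sqrt{10032 - 3303}}{-3082 - 18938} = \frac{2 \left(-76\right) \left(-220\right) + \sqrt{6729}}{-22020} = \left(33440 + \sqrt{6729}\right) \left(- \frac{1}{22020}\right) = - \frac{1672}{1101} - \frac{\sqrt{6729}}{22020} \approx -1.5223$)
$\left(-40945 + V\right) \left(-13819 + 13569\right) = \left(-40945 - \left(\frac{1672}{1101} + \frac{\sqrt{6729}}{22020}\right)\right) \left(-13819 + 13569\right) = \left(- \frac{45082117}{1101} - \frac{\sqrt{6729}}{22020}\right) \left(-250\right) = \frac{11270529250}{1101} + \frac{25 \sqrt{6729}}{2202}$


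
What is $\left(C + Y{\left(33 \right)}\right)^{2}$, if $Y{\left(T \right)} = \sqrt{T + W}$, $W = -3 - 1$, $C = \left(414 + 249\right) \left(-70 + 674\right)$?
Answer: $\left(400452 + \sqrt{29}\right)^{2} \approx 1.6037 \cdot 10^{11}$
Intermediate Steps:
$C = 400452$ ($C = 663 \cdot 604 = 400452$)
$W = -4$
$Y{\left(T \right)} = \sqrt{-4 + T}$ ($Y{\left(T \right)} = \sqrt{T - 4} = \sqrt{-4 + T}$)
$\left(C + Y{\left(33 \right)}\right)^{2} = \left(400452 + \sqrt{-4 + 33}\right)^{2} = \left(400452 + \sqrt{29}\right)^{2}$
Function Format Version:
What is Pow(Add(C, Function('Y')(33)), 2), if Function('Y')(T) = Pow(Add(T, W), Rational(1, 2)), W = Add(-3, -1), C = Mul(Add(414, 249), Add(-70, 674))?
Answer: Pow(Add(400452, Pow(29, Rational(1, 2))), 2) ≈ 1.6037e+11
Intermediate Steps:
C = 400452 (C = Mul(663, 604) = 400452)
W = -4
Function('Y')(T) = Pow(Add(-4, T), Rational(1, 2)) (Function('Y')(T) = Pow(Add(T, -4), Rational(1, 2)) = Pow(Add(-4, T), Rational(1, 2)))
Pow(Add(C, Function('Y')(33)), 2) = Pow(Add(400452, Pow(Add(-4, 33), Rational(1, 2))), 2) = Pow(Add(400452, Pow(29, Rational(1, 2))), 2)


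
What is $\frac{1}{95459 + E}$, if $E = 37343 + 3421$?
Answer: $\frac{1}{136223} \approx 7.3409 \cdot 10^{-6}$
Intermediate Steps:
$E = 40764$
$\frac{1}{95459 + E} = \frac{1}{95459 + 40764} = \frac{1}{136223}$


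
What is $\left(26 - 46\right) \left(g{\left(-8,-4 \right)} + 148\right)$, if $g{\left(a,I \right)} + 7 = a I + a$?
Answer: $-3300$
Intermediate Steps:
$g{\left(a,I \right)} = -7 + a + I a$ ($g{\left(a,I \right)} = -7 + \left(a I + a\right) = -7 + \left(I a + a\right) = -7 + \left(a + I a\right) = -7 + a + I a$)
$\left(26 - 46\right) \left(g{\left(-8,-4 \right)} + 148\right) = \left(26 - 46\right) \left(\left(-7 - 8 - -32\right) + 148\right) = - 20 \left(\left(-7 - 8 + 32\right) + 148\right) = - 20 \left(17 + 148\right) = \left(-20\right) 165 = -3300$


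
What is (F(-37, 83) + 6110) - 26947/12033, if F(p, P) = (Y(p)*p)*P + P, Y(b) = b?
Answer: 1441767113/12033 ≈ 1.1982e+5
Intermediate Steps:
F(p, P) = P + P*p² (F(p, P) = (p*p)*P + P = p²*P + P = P*p² + P = P + P*p²)
(F(-37, 83) + 6110) - 26947/12033 = (83*(1 + (-37)²) + 6110) - 26947/12033 = (83*(1 + 1369) + 6110) - 26947*1/12033 = (83*1370 + 6110) - 26947/12033 = (113710 + 6110) - 26947/12033 = 119820 - 26947/12033 = 1441767113/12033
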